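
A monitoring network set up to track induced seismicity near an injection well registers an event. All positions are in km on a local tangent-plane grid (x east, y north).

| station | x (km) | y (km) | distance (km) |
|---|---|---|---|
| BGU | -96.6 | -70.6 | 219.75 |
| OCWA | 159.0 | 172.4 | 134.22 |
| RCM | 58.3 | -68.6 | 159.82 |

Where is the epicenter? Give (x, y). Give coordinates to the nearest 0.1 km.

Circle about each station: (x + 96.6)² + (y + 70.6)² = 219.75²; (x − 159.0)² + (y − 172.4)² = 134.22²; (x − 58.3)² + (y + 68.6)² = 159.82².
Subtracting the BGU equation from the OCWA and RCM equations removes the quadratic terms:
511.2 x + 486.0 y = 70961.89
309.8 x + 4.0 y = 16536.56
Solving the 2×2 system: x ≈ 52.2, y ≈ 91.1 km.
Check against BGU (with the unrounded x, y): √((x + 96.6)²+(y + 70.6)²) = 219.75 ≈ 219.75 km. ✓

52.2 km east, 91.1 km north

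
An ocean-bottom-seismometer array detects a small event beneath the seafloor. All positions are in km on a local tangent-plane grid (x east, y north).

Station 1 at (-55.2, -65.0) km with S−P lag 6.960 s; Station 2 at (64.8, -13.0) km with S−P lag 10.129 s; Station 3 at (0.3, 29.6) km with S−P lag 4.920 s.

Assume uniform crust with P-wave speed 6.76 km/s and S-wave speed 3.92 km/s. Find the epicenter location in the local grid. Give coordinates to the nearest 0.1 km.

-29.4 km east, -5.4 km north

Distance from S−P lag: d = Δt · v_P v_S / (v_P − v_S) = Δt · (6.76·3.92)/(6.76−3.92) ≈ 9.3307·Δt.
So d_Station 1 = 64.94, d_Station 2 = 94.51, d_Station 3 = 45.91 km.
Circle about each station: (x + 55.2)² + (y + 65.0)² = 64.94²; (x − 64.8)² + (y + 13.0)² = 94.51²; (x − 0.3)² + (y − 29.6)² = 45.91².
Subtracting the Station 1 equation from the Station 2 and Station 3 equations removes the quadratic terms:
240.0 x + 104.0 y = -7618.94
111.0 x + 189.2 y = -4286.31
Solving the 2×2 system: x ≈ -29.4, y ≈ -5.4 km.
Check against Station 1 (with the unrounded x, y): √((x + 55.2)²+(y + 65.0)²) = 64.94 ≈ 64.94 km. ✓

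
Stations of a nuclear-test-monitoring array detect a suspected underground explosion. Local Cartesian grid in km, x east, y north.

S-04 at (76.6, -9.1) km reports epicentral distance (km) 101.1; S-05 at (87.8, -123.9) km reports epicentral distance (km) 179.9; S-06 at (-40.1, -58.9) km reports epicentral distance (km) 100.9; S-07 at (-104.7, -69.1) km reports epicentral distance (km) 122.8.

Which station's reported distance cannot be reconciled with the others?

Solve using three stations at a time. Using S-04, S-05, S-07 (subtract circle equations pairwise → linear system) gives (x, y) ≈ (-20.2, 20.0).
Distances from that point to each station vs reported:
  S-04: calculated 101.1 vs reported 101.1 → residual 0.0 km
  S-05: calculated 179.9 vs reported 179.9 → residual 0.0 km
  S-06: calculated 81.3 vs reported 100.9 → residual 19.6 km
  S-07: calculated 122.8 vs reported 122.8 → residual 0.0 km
S-04, S-05, S-07 are mutually consistent (residuals ≈ 0); S-06 is off by 19.6 km.

S-06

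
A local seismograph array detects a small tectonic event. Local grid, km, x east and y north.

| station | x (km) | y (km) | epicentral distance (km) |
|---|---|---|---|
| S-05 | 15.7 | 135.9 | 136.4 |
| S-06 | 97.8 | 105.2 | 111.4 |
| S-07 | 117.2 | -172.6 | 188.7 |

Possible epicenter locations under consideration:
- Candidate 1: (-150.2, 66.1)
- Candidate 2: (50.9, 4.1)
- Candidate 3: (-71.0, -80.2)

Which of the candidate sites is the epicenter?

For each candidate, compare |candidate − station| to the reported distance:
Candidate 1: residuals S-05 43.6, S-06 139.7, S-07 169.7 → max 169.7 km
Candidate 2: residuals S-05 0.0, S-06 0.0, S-07 0.0 → max 0.0 km
Candidate 3: residuals S-05 96.4, S-06 139.3, S-07 21.0 → max 139.3 km
Only Candidate 2 has all residuals ≈ 0.

Candidate 2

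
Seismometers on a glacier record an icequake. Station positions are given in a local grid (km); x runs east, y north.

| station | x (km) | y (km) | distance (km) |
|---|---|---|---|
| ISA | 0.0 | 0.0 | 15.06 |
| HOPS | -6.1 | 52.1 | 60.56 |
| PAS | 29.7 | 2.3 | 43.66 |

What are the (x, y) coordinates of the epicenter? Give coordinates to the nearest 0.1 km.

(-12.7, -8.1)

Circle about each station: x² + y² = 15.06²; (x + 6.1)² + (y − 52.1)² = 60.56²; (x − 29.7)² + (y − 2.3)² = 43.66².
Subtracting pairs of circle equations eliminates x²+y² and gives linear equations (the radical axes):
-12.2 x + 104.2 y = -689.09
59.4 x + 4.6 y = -792.01
Solving the 2×2 system: x ≈ -12.7, y ≈ -8.1 km.
Check against ISA (with the unrounded x, y): √(x²+y²) = 15.07 ≈ 15.06 km. ✓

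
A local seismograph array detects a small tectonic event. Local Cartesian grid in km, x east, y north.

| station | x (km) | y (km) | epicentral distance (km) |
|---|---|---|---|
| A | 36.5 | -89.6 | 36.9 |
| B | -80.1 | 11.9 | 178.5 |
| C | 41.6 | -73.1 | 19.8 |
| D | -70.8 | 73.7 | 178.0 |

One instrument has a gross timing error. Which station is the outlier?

B

Solve using three stations at a time. Using A, C, D (subtract circle equations pairwise → linear system) gives (x, y) ≈ (51.4, -55.8).
Distances from that point to each station vs reported:
  A: calculated 36.9 vs reported 36.9 → residual 0.0 km
  B: calculated 147.9 vs reported 178.5 → residual 30.6 km
  C: calculated 19.9 vs reported 19.8 → residual 0.1 km
  D: calculated 178.0 vs reported 178.0 → residual 0.0 km
A, C, D are mutually consistent (residuals ≈ 0); B is off by 30.6 km.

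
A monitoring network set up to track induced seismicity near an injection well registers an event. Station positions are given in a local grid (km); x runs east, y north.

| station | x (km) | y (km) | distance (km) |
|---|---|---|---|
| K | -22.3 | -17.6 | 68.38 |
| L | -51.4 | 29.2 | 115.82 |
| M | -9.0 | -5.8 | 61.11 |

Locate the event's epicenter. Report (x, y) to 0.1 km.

Circle about each station: (x + 22.3)² + (y + 17.6)² = 68.38²; (x + 51.4)² + (y − 29.2)² = 115.82²; (x + 9.0)² + (y + 5.8)² = 61.11².
Subtracting pairs of circle equations eliminates x²+y² and gives linear equations (the radical axes):
-58.2 x + 93.6 y = -6050.90
26.6 x + 23.6 y = 248.98
Solving the 2×2 system: x ≈ 43.0, y ≈ -37.9 km.

43.0 km east, -37.9 km north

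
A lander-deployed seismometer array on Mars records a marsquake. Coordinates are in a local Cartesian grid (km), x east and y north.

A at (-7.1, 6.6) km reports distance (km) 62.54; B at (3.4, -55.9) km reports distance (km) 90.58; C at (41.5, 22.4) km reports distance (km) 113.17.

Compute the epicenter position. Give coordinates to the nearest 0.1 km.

Circle about each station: (x + 7.1)² + (y − 6.6)² = 62.54²; (x − 3.4)² + (y + 55.9)² = 90.58²; (x − 41.5)² + (y − 22.4)² = 113.17².
Subtracting pairs of circle equations eliminates x²+y² and gives linear equations (the radical axes):
21.0 x − 125.0 y = -1251.08
97.2 x + 31.6 y = -6766.16
Solving the 2×2 system: x ≈ -69.1, y ≈ -1.6 km.
Check against A (with the unrounded x, y): √((x + 7.1)²+(y − 6.6)²) = 62.53 ≈ 62.54 km. ✓

x ≈ -69.1 km, y ≈ -1.6 km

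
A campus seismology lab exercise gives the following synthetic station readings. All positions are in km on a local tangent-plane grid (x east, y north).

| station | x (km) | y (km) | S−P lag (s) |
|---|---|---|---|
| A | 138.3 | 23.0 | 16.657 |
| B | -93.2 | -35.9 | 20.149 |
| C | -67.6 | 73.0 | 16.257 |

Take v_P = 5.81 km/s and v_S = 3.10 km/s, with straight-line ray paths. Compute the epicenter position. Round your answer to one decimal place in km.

Distance from S−P lag: d = Δt · v_P v_S / (v_P − v_S) = Δt · (5.81·3.10)/(5.81−3.10) ≈ 6.6461·Δt.
So d_A = 110.70, d_B = 133.91, d_C = 108.05 km.
Circle about each station: (x − 138.3)² + (y − 23.0)² = 110.70²; (x + 93.2)² + (y + 35.9)² = 133.91²; (x + 67.6)² + (y − 73.0)² = 108.05².
Subtracting pairs of circle equations eliminates x²+y² and gives linear equations (the radical axes):
-463.0 x − 117.8 y = -15358.24
-411.8 x + 100.0 y = -9177.44
Solving the 2×2 system: x ≈ 27.6, y ≈ 21.9 km.

27.6 km east, 21.9 km north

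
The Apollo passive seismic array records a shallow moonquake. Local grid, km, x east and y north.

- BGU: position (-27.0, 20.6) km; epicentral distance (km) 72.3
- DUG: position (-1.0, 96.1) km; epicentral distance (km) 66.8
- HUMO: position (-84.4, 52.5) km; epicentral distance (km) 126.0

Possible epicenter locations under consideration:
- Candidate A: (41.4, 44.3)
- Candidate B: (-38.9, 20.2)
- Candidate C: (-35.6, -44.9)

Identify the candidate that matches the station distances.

Candidate A

For each candidate, compare |candidate − station| to the reported distance:
Candidate A: residuals BGU 0.1, DUG 0.1, HUMO 0.1 → max 0.1 km
Candidate B: residuals BGU 60.4, DUG 18.0, HUMO 70.2 → max 70.2 km
Candidate C: residuals BGU 6.2, DUG 78.4, HUMO 17.1 → max 78.4 km
Only Candidate A has all residuals ≈ 0.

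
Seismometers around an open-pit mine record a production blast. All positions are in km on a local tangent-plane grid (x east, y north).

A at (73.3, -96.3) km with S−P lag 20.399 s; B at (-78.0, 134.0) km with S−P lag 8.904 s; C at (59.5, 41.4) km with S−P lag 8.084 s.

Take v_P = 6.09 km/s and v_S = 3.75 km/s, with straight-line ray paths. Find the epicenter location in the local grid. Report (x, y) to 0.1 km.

(-5.1, 86.7)

Distance from S−P lag: d = Δt · v_P v_S / (v_P − v_S) = Δt · (6.09·3.75)/(6.09−3.75) ≈ 9.7596·Δt.
So d_A = 199.09, d_B = 86.90, d_C = 78.90 km.
Circle about each station: (x − 73.3)² + (y + 96.3)² = 199.09²; (x + 78.0)² + (y − 134.0)² = 86.90²; (x − 59.5)² + (y − 41.4)² = 78.90².
Subtracting the A equation from the B and C equations removes the quadratic terms:
-302.6 x + 460.6 y = 41478.64
-27.6 x + 275.4 y = 24019.25
Solving the 2×2 system: x ≈ -5.1, y ≈ 86.7 km.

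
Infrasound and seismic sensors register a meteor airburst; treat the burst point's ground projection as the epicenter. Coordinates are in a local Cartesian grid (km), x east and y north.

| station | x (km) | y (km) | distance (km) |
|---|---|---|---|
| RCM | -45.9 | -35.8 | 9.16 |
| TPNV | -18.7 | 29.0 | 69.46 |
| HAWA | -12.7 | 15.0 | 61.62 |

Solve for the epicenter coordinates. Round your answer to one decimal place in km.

-53.7 km east, -31.0 km north

Circle about each station: (x + 45.9)² + (y + 35.8)² = 9.16²; (x + 18.7)² + (y − 29.0)² = 69.46²; (x + 12.7)² + (y − 15.0)² = 61.62².
Subtracting the RCM equation from the TPNV and HAWA equations removes the quadratic terms:
54.4 x + 129.6 y = -6938.55
66.4 x + 101.6 y = -6715.28
Solving the 2×2 system: x ≈ -53.7, y ≈ -31.0 km.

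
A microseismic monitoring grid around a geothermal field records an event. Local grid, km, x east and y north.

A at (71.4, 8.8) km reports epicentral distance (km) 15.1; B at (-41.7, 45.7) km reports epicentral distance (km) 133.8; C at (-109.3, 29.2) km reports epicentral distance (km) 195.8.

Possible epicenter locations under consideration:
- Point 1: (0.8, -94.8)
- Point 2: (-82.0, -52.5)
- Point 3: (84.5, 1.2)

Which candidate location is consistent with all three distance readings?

For each candidate, compare |candidate − station| to the reported distance:
Point 1: residuals A 110.3, B 13.0, C 30.0 → max 110.3 km
Point 2: residuals A 150.1, B 27.7, C 109.7 → max 150.1 km
Point 3: residuals A 0.0, B 0.0, C 0.0 → max 0.0 km
Only Point 3 has all residuals ≈ 0.

Point 3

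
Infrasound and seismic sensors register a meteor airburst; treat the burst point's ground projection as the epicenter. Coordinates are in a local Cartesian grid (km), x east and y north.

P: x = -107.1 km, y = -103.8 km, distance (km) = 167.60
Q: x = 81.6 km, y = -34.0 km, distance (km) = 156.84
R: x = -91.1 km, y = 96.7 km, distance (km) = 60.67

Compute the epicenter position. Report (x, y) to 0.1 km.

x ≈ -48.7 km, y ≈ 53.3 km

Circle about each station: (x + 107.1)² + (y + 103.8)² = 167.60²; (x − 81.6)² + (y + 34.0)² = 156.84²; (x + 91.1)² + (y − 96.7)² = 60.67².
Subtracting pairs of circle equations eliminates x²+y² and gives linear equations (the radical axes):
377.4 x + 139.6 y = -10939.32
32.0 x + 401.0 y = 19814.16
Solving the 2×2 system: x ≈ -48.7, y ≈ 53.3 km.
Check against P (with the unrounded x, y): √((x + 107.1)²+(y + 103.8)²) = 167.60 ≈ 167.60 km. ✓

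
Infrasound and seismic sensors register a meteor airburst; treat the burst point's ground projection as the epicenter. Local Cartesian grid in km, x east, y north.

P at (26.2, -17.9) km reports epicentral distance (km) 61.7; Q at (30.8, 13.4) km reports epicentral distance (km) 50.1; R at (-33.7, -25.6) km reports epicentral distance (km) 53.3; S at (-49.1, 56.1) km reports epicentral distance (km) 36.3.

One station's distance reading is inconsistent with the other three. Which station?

Solve using three stations at a time. Using P, Q, R (subtract circle equations pairwise → linear system) gives (x, y) ≈ (-17.9, 25.3).
Distances from that point to each station vs reported:
  P: calculated 61.7 vs reported 61.7 → residual 0.0 km
  Q: calculated 50.1 vs reported 50.1 → residual 0.0 km
  R: calculated 53.3 vs reported 53.3 → residual 0.0 km
  S: calculated 43.9 vs reported 36.3 → residual 7.6 km
P, Q, R are mutually consistent (residuals ≈ 0); S is off by 7.6 km.

S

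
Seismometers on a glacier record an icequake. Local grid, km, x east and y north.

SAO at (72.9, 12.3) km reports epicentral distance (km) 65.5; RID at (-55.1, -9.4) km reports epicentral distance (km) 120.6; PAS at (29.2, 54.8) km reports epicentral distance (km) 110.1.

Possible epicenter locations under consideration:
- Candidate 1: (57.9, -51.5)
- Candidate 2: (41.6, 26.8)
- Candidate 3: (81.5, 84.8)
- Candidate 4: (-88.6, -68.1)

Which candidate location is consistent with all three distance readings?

For each candidate, compare |candidate − station| to the reported distance:
Candidate 1: residuals SAO 0.0, RID 0.0, PAS 0.0 → max 0.0 km
Candidate 2: residuals SAO 31.0, RID 17.3, PAS 79.5 → max 79.5 km
Candidate 3: residuals SAO 7.5, RID 45.3, PAS 49.8 → max 49.8 km
Candidate 4: residuals SAO 114.9, RID 53.0, PAS 60.1 → max 114.9 km
Only Candidate 1 has all residuals ≈ 0.

Candidate 1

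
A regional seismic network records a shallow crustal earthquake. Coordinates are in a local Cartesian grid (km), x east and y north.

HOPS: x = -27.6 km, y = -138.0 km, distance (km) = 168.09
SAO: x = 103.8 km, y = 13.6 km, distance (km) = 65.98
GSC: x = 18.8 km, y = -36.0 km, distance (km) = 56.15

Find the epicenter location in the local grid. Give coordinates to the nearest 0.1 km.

Circle about each station: (x + 27.6)² + (y + 138.0)² = 168.09²; (x − 103.8)² + (y − 13.6)² = 65.98²; (x − 18.8)² + (y + 36.0)² = 56.15².
Subtracting the HOPS equation from the SAO and GSC equations removes the quadratic terms:
262.8 x + 303.2 y = 15054.53
92.8 x + 204.0 y = 6945.11
Solving the 2×2 system: x ≈ 37.9, y ≈ 16.8 km.

37.9 km east, 16.8 km north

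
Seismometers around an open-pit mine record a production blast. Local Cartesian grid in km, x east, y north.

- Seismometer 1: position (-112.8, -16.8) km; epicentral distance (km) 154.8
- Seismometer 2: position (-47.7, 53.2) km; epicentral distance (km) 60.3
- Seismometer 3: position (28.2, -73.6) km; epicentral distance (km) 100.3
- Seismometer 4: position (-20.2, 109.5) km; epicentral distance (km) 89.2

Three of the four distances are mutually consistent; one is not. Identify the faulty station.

Solve using three stations at a time. Using Seismometer 2, Seismometer 3, Seismometer 4 (subtract circle equations pairwise → linear system) gives (x, y) ≈ (5.0, 24.0).
Distances from that point to each station vs reported:
  Seismometer 1: calculated 124.6 vs reported 154.8 → residual 30.2 km
  Seismometer 2: calculated 60.3 vs reported 60.3 → residual 0.0 km
  Seismometer 3: calculated 100.3 vs reported 100.3 → residual 0.0 km
  Seismometer 4: calculated 89.2 vs reported 89.2 → residual 0.0 km
Seismometer 2, Seismometer 3, Seismometer 4 are mutually consistent (residuals ≈ 0); Seismometer 1 is off by 30.2 km.

Seismometer 1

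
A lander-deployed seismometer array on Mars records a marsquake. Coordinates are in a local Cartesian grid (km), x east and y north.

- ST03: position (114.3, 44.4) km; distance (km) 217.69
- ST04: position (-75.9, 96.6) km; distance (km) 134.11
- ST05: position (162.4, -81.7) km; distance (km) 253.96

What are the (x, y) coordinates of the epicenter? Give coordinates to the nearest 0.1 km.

Circle about each station: (x − 114.3)² + (y − 44.4)² = 217.69²; (x + 75.9)² + (y − 96.6)² = 134.11²; (x − 162.4)² + (y + 81.7)² = 253.96².
Subtracting the ST03 equation from the ST04 and ST05 equations removes the quadratic terms:
-380.4 x + 104.4 y = 29459.96
96.2 x − 252.2 y = 906.05
Solving the 2×2 system: x ≈ -87.6, y ≈ -37.0 km.

(-87.6, -37.0)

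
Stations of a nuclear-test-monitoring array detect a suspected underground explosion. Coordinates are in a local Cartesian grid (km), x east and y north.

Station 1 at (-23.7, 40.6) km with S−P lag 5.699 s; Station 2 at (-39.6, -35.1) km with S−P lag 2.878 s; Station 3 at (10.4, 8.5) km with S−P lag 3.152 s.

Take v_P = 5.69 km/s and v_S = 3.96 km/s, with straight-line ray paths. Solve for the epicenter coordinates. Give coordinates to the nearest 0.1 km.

-2.4 km east, -30.5 km north

Distance from S−P lag: d = Δt · v_P v_S / (v_P − v_S) = Δt · (5.69·3.96)/(5.69−3.96) ≈ 13.0245·Δt.
So d_Station 1 = 74.23, d_Station 2 = 37.48, d_Station 3 = 41.05 km.
Circle about each station: (x + 23.7)² + (y − 40.6)² = 74.23²; (x + 39.6)² + (y + 35.1)² = 37.48²; (x − 10.4)² + (y − 8.5)² = 41.05².
Subtracting pairs of circle equations eliminates x²+y² and gives linear equations (the radical axes):
-31.8 x − 151.4 y = 4695.46
68.2 x − 64.2 y = 1795.35
Solving the 2×2 system: x ≈ -2.4, y ≈ -30.5 km.
Check against Station 1 (with the unrounded x, y): √((x + 23.7)²+(y − 40.6)²) = 74.23 ≈ 74.23 km. ✓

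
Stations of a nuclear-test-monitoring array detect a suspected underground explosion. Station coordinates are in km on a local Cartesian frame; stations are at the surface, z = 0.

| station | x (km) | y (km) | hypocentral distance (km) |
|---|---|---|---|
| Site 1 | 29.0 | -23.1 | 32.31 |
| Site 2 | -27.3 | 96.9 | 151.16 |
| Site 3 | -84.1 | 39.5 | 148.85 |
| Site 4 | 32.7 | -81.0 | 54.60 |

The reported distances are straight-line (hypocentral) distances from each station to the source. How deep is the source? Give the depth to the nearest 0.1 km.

27.2 km

Each station gives a sphere (x−x_i)² + (y−y_i)² + z² = d_i² (stations at z=0).
Subtracting the Site 1 sphere from Site 2 and Site 3: z² cancels, leaving linear equations in x and y:
-112.6 x + 240.0 y = -13045.12
-226.2 x + 125.2 y = -13853.94
Solving: x ≈ 42.092, y ≈ -34.607 km (keep extra digits for the depth step; rounded: 42.1, -34.6).
Then from the Site 1 sphere: z² = 32.31² − (x − 29.0)² − (y + 23.1)² with x = 42.092, y = -34.607, so z ≈ 27.205 ≈ 27.2 km.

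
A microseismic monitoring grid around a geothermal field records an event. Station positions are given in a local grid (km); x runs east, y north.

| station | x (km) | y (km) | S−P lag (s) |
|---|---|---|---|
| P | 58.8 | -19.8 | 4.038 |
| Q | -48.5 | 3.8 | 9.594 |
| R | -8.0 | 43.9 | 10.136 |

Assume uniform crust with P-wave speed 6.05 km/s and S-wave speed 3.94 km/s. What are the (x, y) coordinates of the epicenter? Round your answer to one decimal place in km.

(38.6, -60.7)

Distance from S−P lag: d = Δt · v_P v_S / (v_P − v_S) = Δt · (6.05·3.94)/(6.05−3.94) ≈ 11.2972·Δt.
So d_P = 45.62, d_Q = 108.38, d_R = 114.51 km.
Circle about each station: (x − 58.8)² + (y + 19.8)² = 45.62²; (x + 48.5)² + (y − 3.8)² = 108.38²; (x + 8.0)² + (y − 43.9)² = 114.51².
Subtracting the P equation from the Q and R equations removes the quadratic terms:
-214.6 x + 47.2 y = -11147.83
-133.6 x + 127.4 y = -12889.63
Solving the 2×2 system: x ≈ 38.6, y ≈ -60.7 km.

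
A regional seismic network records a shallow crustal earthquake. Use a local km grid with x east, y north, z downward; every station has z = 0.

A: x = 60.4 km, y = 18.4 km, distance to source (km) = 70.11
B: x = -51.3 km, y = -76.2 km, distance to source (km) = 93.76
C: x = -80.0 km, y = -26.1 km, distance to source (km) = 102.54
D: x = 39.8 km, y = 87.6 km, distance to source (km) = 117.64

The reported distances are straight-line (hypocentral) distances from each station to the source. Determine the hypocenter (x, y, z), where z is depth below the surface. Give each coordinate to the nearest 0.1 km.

Each station gives a sphere (x−x_i)² + (y−y_i)² + z² = d_i² (stations at z=0).
Subtracting the A sphere from B and C: z² cancels, leaving linear equations in x and y:
-223.4 x − 189.2 y = 575.88
-280.8 x − 89.0 y = -2504.55
Solving: x ≈ 15.795, y ≈ -21.694 km (keep extra digits for the depth step; rounded: 15.8, -21.7).
Then from the A sphere: z² = 70.11² − (x − 60.4)² − (y − 18.4)² with x = 15.795, y = -21.694, so z ≈ 36.308 ≈ 36.3 km.
Check against D (with the unrounded solution): distance 117.64 ≈ 117.64 km. ✓

(15.8, -21.7, 36.3)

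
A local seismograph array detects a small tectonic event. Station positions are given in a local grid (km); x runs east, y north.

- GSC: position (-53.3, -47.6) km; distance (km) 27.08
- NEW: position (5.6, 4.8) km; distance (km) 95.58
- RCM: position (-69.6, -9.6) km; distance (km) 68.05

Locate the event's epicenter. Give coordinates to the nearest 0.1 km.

x ≈ -48.2 km, y ≈ -74.2 km

Circle about each station: (x + 53.3)² + (y + 47.6)² = 27.08²; (x − 5.6)² + (y − 4.8)² = 95.58²; (x + 69.6)² + (y + 9.6)² = 68.05².
Subtracting pairs of circle equations eliminates x²+y² and gives linear equations (the radical axes):
117.8 x + 104.8 y = -13454.46
-32.6 x + 76.0 y = -4067.81
Solving the 2×2 system: x ≈ -48.2, y ≈ -74.2 km.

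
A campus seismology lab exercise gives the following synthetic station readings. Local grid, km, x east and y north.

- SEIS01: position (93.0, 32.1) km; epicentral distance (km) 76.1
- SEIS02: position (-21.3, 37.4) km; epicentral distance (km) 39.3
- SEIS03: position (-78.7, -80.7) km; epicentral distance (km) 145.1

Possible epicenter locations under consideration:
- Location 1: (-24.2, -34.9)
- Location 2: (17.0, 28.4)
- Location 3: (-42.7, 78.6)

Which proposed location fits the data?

Location 2

For each candidate, compare |candidate − station| to the reported distance:
Location 1: residuals SEIS01 58.9, SEIS02 33.1, SEIS03 73.9 → max 73.9 km
Location 2: residuals SEIS01 0.0, SEIS02 0.0, SEIS03 0.0 → max 0.0 km
Location 3: residuals SEIS01 67.3, SEIS02 7.1, SEIS03 18.2 → max 67.3 km
Only Location 2 has all residuals ≈ 0.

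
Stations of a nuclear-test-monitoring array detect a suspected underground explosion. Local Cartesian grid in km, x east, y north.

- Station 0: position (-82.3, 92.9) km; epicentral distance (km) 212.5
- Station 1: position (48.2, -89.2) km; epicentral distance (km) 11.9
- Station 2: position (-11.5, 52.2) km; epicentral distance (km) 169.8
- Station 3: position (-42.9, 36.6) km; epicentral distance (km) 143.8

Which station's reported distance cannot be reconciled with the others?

Solve using three stations at a time. Using Station 0, Station 1, Station 3 (subtract circle equations pairwise → linear system) gives (x, y) ≈ (41.7, -79.6).
Distances from that point to each station vs reported:
  Station 0: calculated 212.5 vs reported 212.5 → residual 0.0 km
  Station 1: calculated 11.6 vs reported 11.9 → residual 0.3 km
  Station 2: calculated 142.2 vs reported 169.8 → residual 27.6 km
  Station 3: calculated 143.8 vs reported 143.8 → residual 0.0 km
Station 0, Station 1, Station 3 are mutually consistent (residuals ≈ 0); Station 2 is off by 27.6 km.

Station 2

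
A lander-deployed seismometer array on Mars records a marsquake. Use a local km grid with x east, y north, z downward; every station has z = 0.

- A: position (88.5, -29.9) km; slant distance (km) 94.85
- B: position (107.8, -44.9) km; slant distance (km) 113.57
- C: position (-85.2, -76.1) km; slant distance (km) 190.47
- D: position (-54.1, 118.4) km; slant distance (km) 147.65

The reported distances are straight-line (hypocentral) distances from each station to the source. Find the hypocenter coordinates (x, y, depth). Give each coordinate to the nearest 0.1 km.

x ≈ 55.9 km, y ≈ 38.3 km, depth ≈ 57.3 km

Each station gives a sphere (x−x_i)² + (y−y_i)² + z² = d_i² (stations at z=0).
Subtracting the A sphere from B and C: z² cancels, leaving linear equations in x and y:
38.6 x − 30.0 y = 1008.97
-347.4 x − 92.4 y = -22958.31
Solving: x ≈ 55.901, y ≈ 38.294 km (keep extra digits for the depth step; rounded: 55.9, 38.3).
Then from the A sphere: z² = 94.85² − (x − 88.5)² − (y + 29.9)² with x = 55.901, y = 38.294, so z ≈ 57.301 ≈ 57.3 km.
Check against D (with the unrounded solution): distance 147.65 ≈ 147.65 km. ✓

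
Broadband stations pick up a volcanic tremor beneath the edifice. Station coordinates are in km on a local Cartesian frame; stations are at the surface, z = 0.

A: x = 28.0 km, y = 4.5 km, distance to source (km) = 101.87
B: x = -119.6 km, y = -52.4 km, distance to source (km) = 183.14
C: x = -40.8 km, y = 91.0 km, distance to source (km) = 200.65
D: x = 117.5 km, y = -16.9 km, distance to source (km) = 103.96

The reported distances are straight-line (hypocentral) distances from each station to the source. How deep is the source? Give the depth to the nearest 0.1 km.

z ≈ 54.9 km

Each station gives a sphere (x−x_i)² + (y−y_i)² + z² = d_i² (stations at z=0).
Subtracting the A sphere from B and C: z² cancels, leaving linear equations in x and y:
-295.2 x − 113.8 y = -6917.09
-137.6 x + 173.0 y = -20741.54
Solving: x ≈ 53.306, y ≈ -77.495 km (keep extra digits for the depth step; rounded: 53.3, -77.5).
Then from the A sphere: z² = 101.87² − (x − 28.0)² − (y − 4.5)² with x = 53.306, y = -77.495, so z ≈ 54.899 ≈ 54.9 km.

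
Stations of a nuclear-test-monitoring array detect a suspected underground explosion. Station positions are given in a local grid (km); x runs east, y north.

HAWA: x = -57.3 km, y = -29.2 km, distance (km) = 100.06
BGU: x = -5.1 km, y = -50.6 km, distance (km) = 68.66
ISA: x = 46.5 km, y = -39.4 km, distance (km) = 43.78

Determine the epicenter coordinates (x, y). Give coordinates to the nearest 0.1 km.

x ≈ 37.3 km, y ≈ 3.4 km

Circle about each station: (x + 57.3)² + (y + 29.2)² = 100.06²; (x + 5.1)² + (y + 50.6)² = 68.66²; (x − 46.5)² + (y + 39.4)² = 43.78².
Subtracting the HAWA equation from the BGU and ISA equations removes the quadratic terms:
104.4 x − 42.8 y = 3748.25
207.6 x − 20.4 y = 7674.00
Solving the 2×2 system: x ≈ 37.3, y ≈ 3.4 km.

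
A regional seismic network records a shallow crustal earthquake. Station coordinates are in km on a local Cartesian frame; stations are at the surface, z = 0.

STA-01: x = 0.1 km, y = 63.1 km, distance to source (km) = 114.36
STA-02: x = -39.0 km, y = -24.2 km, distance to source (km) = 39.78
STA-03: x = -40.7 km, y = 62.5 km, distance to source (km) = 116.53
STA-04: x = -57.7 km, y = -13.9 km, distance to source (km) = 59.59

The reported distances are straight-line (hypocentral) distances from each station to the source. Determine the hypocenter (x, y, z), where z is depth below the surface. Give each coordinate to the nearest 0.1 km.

(-12.5, -49.5, 15.5)

Each station gives a sphere (x−x_i)² + (y−y_i)² + z² = d_i² (stations at z=0).
Subtracting the STA-01 sphere from STA-02 and STA-03: z² cancels, leaving linear equations in x and y:
-78.2 x − 174.6 y = 9620.78
-81.6 x − 1.2 y = 1080.09
Solving: x ≈ -12.508, y ≈ -49.500 km (keep extra digits for the depth step; rounded: -12.5, -49.5).
Then from the STA-01 sphere: z² = 114.36² − (x − 0.1)² − (y − 63.1)² with x = -12.508, y = -49.500, so z ≈ 15.508 ≈ 15.5 km.
Check against STA-04 (with the unrounded solution): distance 59.58 ≈ 59.59 km. ✓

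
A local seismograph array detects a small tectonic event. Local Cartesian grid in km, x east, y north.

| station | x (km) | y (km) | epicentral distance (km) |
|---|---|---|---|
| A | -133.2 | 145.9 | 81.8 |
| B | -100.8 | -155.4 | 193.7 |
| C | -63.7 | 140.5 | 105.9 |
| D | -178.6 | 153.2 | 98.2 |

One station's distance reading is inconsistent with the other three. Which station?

B

Solve using three stations at a time. Using A, C, D (subtract circle equations pairwise → linear system) gives (x, y) ≈ (-137.1, 64.0).
Distances from that point to each station vs reported:
  A: calculated 82.0 vs reported 81.8 → residual 0.2 km
  B: calculated 222.4 vs reported 193.7 → residual 28.7 km
  C: calculated 106.1 vs reported 105.9 → residual 0.2 km
  D: calculated 98.4 vs reported 98.2 → residual 0.2 km
A, C, D are mutually consistent (residuals ≈ 0); B is off by 28.7 km.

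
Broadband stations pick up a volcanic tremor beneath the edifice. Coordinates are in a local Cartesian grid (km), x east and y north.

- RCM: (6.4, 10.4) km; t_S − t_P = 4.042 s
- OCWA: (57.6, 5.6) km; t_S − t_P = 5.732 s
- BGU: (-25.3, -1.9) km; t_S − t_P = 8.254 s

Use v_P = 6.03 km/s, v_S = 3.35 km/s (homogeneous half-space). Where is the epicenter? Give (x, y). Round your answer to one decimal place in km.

Distance from S−P lag: d = Δt · v_P v_S / (v_P − v_S) = Δt · (6.03·3.35)/(6.03−3.35) ≈ 7.5375·Δt.
So d_RCM = 30.47, d_OCWA = 43.20, d_BGU = 62.21 km.
Circle about each station: (x − 6.4)² + (y − 10.4)² = 30.47²; (x − 57.6)² + (y − 5.6)² = 43.20²; (x + 25.3)² + (y + 1.9)² = 62.21².
Subtracting the RCM equation from the OCWA and BGU equations removes the quadratic terms:
102.4 x − 9.6 y = 2262.18
-63.4 x − 24.6 y = -2447.08
Solving the 2×2 system: x ≈ 25.3, y ≈ 34.3 km.

(25.3, 34.3)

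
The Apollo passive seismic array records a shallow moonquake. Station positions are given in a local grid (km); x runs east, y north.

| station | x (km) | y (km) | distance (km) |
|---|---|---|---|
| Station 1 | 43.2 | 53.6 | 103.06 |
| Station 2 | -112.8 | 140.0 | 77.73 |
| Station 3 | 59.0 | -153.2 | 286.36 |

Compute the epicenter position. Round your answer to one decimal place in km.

Circle about each station: (x − 43.2)² + (y − 53.6)² = 103.06²; (x + 112.8)² + (y − 140.0)² = 77.73²; (x − 59.0)² + (y + 153.2)² = 286.36².
Subtracting pairs of circle equations eliminates x²+y² and gives linear equations (the radical axes):
-312.0 x + 172.8 y = 32164.05
31.6 x − 413.6 y = -49168.65
Solving the 2×2 system: x ≈ -38.9, y ≈ 115.9 km.

-38.9 km east, 115.9 km north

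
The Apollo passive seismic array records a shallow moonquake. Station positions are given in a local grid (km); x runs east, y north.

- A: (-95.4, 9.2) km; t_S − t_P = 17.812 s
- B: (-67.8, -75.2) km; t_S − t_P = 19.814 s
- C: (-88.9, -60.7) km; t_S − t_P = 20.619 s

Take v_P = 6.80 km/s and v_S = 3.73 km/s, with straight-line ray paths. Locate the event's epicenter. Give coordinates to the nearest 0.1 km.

Distance from S−P lag: d = Δt · v_P v_S / (v_P − v_S) = Δt · (6.80·3.73)/(6.80−3.73) ≈ 8.2619·Δt.
So d_A = 147.16, d_B = 163.70, d_C = 170.35 km.
Circle about each station: (x + 95.4)² + (y − 9.2)² = 147.16²; (x + 67.8)² + (y + 75.2)² = 163.70²; (x + 88.9)² + (y + 60.7)² = 170.35².
Subtracting the A equation from the B and C equations removes the quadratic terms:
55.2 x − 168.8 y = -4075.54
13.0 x − 139.8 y = -4961.16
Solving the 2×2 system: x ≈ 48.5, y ≈ 40.0 km.

x ≈ 48.5 km, y ≈ 40.0 km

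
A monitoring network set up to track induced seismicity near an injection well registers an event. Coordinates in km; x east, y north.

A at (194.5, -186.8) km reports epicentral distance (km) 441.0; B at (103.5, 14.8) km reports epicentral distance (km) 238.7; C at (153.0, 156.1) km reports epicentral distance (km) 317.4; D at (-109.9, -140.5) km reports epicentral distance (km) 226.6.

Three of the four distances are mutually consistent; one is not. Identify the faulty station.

Solve using three stations at a time. Using A, C, D (subtract circle equations pairwise → linear system) gives (x, y) ≈ (-155.5, 81.5).
Distances from that point to each station vs reported:
  A: calculated 441.0 vs reported 441.0 → residual 0.0 km
  B: calculated 267.5 vs reported 238.7 → residual 28.8 km
  C: calculated 317.4 vs reported 317.4 → residual 0.0 km
  D: calculated 226.6 vs reported 226.6 → residual 0.0 km
A, C, D are mutually consistent (residuals ≈ 0); B is off by 28.8 km.

B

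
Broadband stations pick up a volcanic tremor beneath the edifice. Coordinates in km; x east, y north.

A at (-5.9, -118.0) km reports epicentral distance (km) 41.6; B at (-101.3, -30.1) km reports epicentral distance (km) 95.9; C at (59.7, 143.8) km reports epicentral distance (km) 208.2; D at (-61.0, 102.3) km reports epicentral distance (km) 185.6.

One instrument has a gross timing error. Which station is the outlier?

C

Solve using three stations at a time. Using A, B, D (subtract circle equations pairwise → linear system) gives (x, y) ≈ (-18.4, -78.3).
Distances from that point to each station vs reported:
  A: calculated 41.6 vs reported 41.6 → residual 0.0 km
  B: calculated 95.9 vs reported 95.9 → residual 0.0 km
  C: calculated 235.5 vs reported 208.2 → residual 27.3 km
  D: calculated 185.6 vs reported 185.6 → residual 0.0 km
A, B, D are mutually consistent (residuals ≈ 0); C is off by 27.3 km.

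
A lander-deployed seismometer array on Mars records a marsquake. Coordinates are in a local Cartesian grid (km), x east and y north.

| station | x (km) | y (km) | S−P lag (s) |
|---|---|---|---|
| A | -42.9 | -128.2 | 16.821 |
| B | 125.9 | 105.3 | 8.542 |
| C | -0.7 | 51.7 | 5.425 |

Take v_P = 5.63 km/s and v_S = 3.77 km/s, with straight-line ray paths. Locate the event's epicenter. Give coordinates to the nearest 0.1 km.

Distance from S−P lag: d = Δt · v_P v_S / (v_P − v_S) = Δt · (5.63·3.77)/(5.63−3.77) ≈ 11.4113·Δt.
So d_A = 191.95, d_B = 97.48, d_C = 61.91 km.
Circle about each station: (x + 42.9)² + (y + 128.2)² = 191.95²; (x − 125.9)² + (y − 105.3)² = 97.48²; (x + 0.7)² + (y − 51.7)² = 61.91².
Subtracting the A equation from the B and C equations removes the quadratic terms:
337.6 x + 467.0 y = 36005.70
84.4 x + 359.8 y = 17409.68
Solving the 2×2 system: x ≈ 58.8, y ≈ 34.6 km.

x ≈ 58.8 km, y ≈ 34.6 km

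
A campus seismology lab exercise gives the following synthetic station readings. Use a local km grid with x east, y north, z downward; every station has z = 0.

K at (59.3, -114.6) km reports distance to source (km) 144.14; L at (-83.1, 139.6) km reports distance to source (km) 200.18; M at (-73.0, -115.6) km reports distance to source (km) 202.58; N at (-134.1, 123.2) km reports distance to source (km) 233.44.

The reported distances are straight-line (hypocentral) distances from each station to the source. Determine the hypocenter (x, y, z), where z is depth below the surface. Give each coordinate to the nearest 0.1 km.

Each station gives a sphere (x−x_i)² + (y−y_i)² + z² = d_i² (stations at z=0).
Subtracting the K sphere from L and M: z² cancels, leaving linear equations in x and y:
-284.8 x + 508.4 y = -9551.57
-264.6 x − 2.0 y = -18219.61
Solving: x ≈ 68.708, y ≈ 19.702 km (keep extra digits for the depth step; rounded: 68.7, 19.7).
Then from the K sphere: z² = 144.14² − (x − 59.3)² − (y + 114.6)² with x = 68.708, y = 19.702, so z ≈ 51.486 ≈ 51.5 km.

(68.7, 19.7, 51.5)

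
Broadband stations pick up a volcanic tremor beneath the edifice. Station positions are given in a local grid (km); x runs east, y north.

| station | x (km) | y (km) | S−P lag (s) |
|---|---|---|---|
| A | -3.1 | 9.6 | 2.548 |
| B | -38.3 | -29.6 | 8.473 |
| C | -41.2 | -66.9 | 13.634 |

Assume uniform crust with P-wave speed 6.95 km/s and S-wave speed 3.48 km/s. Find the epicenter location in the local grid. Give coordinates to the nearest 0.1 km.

Distance from S−P lag: d = Δt · v_P v_S / (v_P − v_S) = Δt · (6.95·3.48)/(6.95−3.48) ≈ 6.9700·Δt.
So d_A = 17.76, d_B = 59.06, d_C = 95.03 km.
Circle about each station: (x + 3.1)² + (y − 9.6)² = 17.76²; (x + 38.3)² + (y + 29.6)² = 59.06²; (x + 41.2)² + (y + 66.9)² = 95.03².
Subtracting the A equation from the B and C equations removes the quadratic terms:
-70.4 x − 78.4 y = -931.39
-76.2 x − 153.0 y = -2644.00
Solving the 2×2 system: x ≈ -13.5, y ≈ 24.0 km.

-13.5 km east, 24.0 km north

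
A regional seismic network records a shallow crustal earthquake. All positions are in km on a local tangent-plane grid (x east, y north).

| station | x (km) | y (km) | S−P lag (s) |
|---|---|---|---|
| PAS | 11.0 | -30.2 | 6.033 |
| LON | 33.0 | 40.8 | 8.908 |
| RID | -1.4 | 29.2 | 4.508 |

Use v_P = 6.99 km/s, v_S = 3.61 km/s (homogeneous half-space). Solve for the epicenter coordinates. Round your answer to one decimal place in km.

Distance from S−P lag: d = Δt · v_P v_S / (v_P − v_S) = Δt · (6.99·3.61)/(6.99−3.61) ≈ 7.4657·Δt.
So d_PAS = 45.04, d_LON = 66.50, d_RID = 33.66 km.
Circle about each station: (x − 11.0)² + (y + 30.2)² = 45.04²; (x − 33.0)² + (y − 40.8)² = 66.50²; (x + 1.4)² + (y − 29.2)² = 33.66².
Subtracting the PAS equation from the LON and RID equations removes the quadratic terms:
44.0 x + 142.0 y = -673.05
-24.8 x + 118.8 y = 717.17
Solving the 2×2 system: x ≈ -20.8, y ≈ 1.7 km.

x ≈ -20.8 km, y ≈ 1.7 km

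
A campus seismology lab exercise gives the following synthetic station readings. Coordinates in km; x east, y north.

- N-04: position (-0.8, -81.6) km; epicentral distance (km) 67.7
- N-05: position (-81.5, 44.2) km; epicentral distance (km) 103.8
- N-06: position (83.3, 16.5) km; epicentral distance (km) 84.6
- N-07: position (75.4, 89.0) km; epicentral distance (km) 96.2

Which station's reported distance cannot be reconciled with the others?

Solve using three stations at a time. Using N-04, N-05, N-06 (subtract circle equations pairwise → linear system) gives (x, y) ≈ (4.4, -14.1).
Distances from that point to each station vs reported:
  N-04: calculated 67.7 vs reported 67.7 → residual 0.0 km
  N-05: calculated 103.8 vs reported 103.8 → residual 0.0 km
  N-06: calculated 84.6 vs reported 84.6 → residual 0.0 km
  N-07: calculated 125.2 vs reported 96.2 → residual 29.0 km
N-04, N-05, N-06 are mutually consistent (residuals ≈ 0); N-07 is off by 29.0 km.

N-07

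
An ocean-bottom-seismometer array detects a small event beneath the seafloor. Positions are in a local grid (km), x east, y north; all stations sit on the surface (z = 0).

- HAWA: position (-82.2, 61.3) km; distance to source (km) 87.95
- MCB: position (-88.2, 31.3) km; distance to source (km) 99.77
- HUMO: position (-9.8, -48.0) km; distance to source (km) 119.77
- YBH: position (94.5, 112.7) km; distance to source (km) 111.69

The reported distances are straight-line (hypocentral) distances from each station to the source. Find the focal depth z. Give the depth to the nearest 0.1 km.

Each station gives a sphere (x−x_i)² + (y−y_i)² + z² = d_i² (stations at z=0).
Subtracting the HAWA sphere from MCB and HUMO: z² cancels, leaving linear equations in x and y:
-12.0 x − 60.0 y = -3974.45
144.8 x − 218.6 y = -14724.14
Solving: x ≈ -1.294, y ≈ 66.500 km (keep extra digits for the depth step; rounded: -1.3, 66.5).
Then from the HAWA sphere: z² = 87.95² − (x + 82.2)² − (y − 61.3)² with x = -1.294, y = 66.500, so z ≈ 34.094 ≈ 34.1 km.

depth ≈ 34.1 km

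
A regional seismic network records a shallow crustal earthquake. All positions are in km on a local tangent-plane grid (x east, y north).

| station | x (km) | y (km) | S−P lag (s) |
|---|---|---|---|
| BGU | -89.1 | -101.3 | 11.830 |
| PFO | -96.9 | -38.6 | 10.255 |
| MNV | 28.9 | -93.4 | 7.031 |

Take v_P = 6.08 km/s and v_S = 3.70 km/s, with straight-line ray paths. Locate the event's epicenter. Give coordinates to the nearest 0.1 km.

x ≈ -0.1 km, y ≈ -33.6 km

Distance from S−P lag: d = Δt · v_P v_S / (v_P − v_S) = Δt · (6.08·3.70)/(6.08−3.70) ≈ 9.4521·Δt.
So d_BGU = 111.82, d_PFO = 96.93, d_MNV = 66.46 km.
Circle about each station: (x + 89.1)² + (y + 101.3)² = 111.82²; (x + 96.9)² + (y + 38.6)² = 96.93²; (x − 28.9)² + (y + 93.4)² = 66.46².
Subtracting the BGU equation from the PFO and MNV equations removes the quadratic terms:
-15.6 x + 125.4 y = -4212.64
236.0 x + 15.8 y = -554.95
Solving the 2×2 system: x ≈ -0.1, y ≈ -33.6 km.
Check against BGU (with the unrounded x, y): √((x + 89.1)²+(y + 101.3)²) = 111.82 ≈ 111.82 km. ✓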